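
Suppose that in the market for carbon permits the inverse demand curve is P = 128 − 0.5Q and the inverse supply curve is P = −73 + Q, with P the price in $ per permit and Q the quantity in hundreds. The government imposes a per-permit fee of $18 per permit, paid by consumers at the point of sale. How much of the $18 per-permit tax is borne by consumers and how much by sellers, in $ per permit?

Consumers bear $6 per permit; sellers bear $12 per permit.

Rewrite in direct form: Qd = 256 − 2P and Qs = P + 73.
Without the tax, 256 − 2P = P + 73 gives 3P = 183, so P* = $61 and Q* = 134.
With the tax collected from consumers, demand (in seller-price terms) shifts: Qd = 256 − 2(P + 18).
New equilibrium: consumers pay $67, sellers receive $49, Q = 122. (Wedge: Pb − Ps = 18.)
Burden on consumers: $6; on sellers: $12. (They sum to $18.)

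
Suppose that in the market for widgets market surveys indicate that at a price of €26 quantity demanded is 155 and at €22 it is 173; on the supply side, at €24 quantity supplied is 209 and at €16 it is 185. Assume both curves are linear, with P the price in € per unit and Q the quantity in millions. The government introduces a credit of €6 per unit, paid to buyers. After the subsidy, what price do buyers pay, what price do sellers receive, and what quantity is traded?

Buyers pay €15.6; sellers receive €21.6; quantity = 201.8.

Demand slope: (173 − 155)/(22 − 26) = -4.5, so Qd = 272 − 4.5P.
Supply slope: (185 − 209)/(16 − 24) = 3, so Qs = 3P + 137.
Before the subsidy: set 272 − 4.5P = 3P + 137 → P* = €18, Q* = 191.
With a per-unit subsidy paid to buyers, each effectively pays P − 6, so demand becomes Qd = 272 − 4.5(P − 6).
New equilibrium: buyers pay €15.6, sellers receive €21.6, Q = 201.8. (Wedge: Pb − Ps = −6.)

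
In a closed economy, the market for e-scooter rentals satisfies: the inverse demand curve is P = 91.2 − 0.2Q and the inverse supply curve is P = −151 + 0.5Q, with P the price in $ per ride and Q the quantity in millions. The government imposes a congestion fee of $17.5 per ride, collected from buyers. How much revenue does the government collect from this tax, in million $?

Tax revenue = $5617.5 million.

Rewrite in direct form: Qd = 456 − 5P and Qs = 2P + 302.
Before the tax: set 456 − 5P = 2P + 302 → P* = $22, Q* = 346.
With the tax collected from buyers, demand (in seller-price terms) shifts: Qd = 456 − 5(P + 17.5).
Solving gives Q = 321 with buyers paying $27 and suppliers receiving $9.5 (the $17.5 wedge).
Revenue = t · Q = 17.5 · 321 = $5617.5.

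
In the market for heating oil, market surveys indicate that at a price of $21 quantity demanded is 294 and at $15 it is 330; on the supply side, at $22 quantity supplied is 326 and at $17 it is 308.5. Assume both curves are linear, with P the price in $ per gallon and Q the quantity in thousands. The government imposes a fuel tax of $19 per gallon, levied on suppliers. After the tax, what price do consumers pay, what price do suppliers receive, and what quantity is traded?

Consumers pay $25; suppliers receive $6; quantity = 270.

Demand slope: (330 − 294)/(15 − 21) = -6, so Qd = 420 − 6P.
Supply slope: (308.5 − 326)/(17 − 22) = 3.5, so Qs = 3.5P + 249.
Before the tax: set 420 − 6P = 3.5P + 249 → P* = $18, Q* = 312.
With the tax collected from suppliers, supply shifts: Qs = 3.5(P − 19) + 249.
New equilibrium: consumers pay $25, suppliers receive $6, Q = 270. (Wedge: Pb − Ps = 19.)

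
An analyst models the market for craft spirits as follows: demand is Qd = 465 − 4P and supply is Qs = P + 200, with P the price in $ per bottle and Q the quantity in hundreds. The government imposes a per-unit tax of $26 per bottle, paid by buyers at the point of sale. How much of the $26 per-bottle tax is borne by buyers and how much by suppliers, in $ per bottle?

Buyers bear $5.2 per bottle; suppliers bear $20.8 per bottle.

Before the tax: set 465 − 4P = P + 200 → P* = $53, Q* = 253.
With the tax collected from buyers, demand (in seller-price terms) shifts: Qd = 465 − 4(P + 26).
New equilibrium: buyers pay $58.2, suppliers receive $32.2, Q = 232.2. (Wedge: Pb − Ps = 26.)
Burden on buyers: $5.2; on suppliers: $20.8. (They sum to $26.)
The less price-elastic side of the market bears the larger share of a per-unit tax.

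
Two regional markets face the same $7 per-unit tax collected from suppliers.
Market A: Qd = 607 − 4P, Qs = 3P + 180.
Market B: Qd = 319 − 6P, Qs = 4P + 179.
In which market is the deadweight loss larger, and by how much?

Market A: pre-tax P* = $61, Q* = 363; post-tax Q = 351; deadweight loss = $42.
Market B: pre-tax P* = $14, Q* = 235; post-tax Q = 218.2; deadweight loss = $58.8.
Difference: $42 vs $58.8 → market B is larger by $16.8.

Market B, by $16.8.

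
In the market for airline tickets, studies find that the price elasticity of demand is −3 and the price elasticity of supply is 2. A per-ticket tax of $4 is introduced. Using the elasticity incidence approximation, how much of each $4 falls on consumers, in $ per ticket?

Incidence ratio: consumers' share ≈ εs / (εs + |εd|) = 2 / (2 + 3) = 0.4.
So consumers bear ≈ 0.4 × $4 = $1.6; sellers bear $2.4.

Consumers bear ≈ $1.6 per ticket.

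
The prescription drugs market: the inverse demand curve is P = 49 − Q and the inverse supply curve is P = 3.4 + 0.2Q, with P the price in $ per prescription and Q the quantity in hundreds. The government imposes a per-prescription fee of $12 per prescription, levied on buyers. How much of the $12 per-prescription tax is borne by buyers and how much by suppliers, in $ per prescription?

Buyers bear $10 per prescription; suppliers bear $2 per prescription.

Rewrite in direct form: Qd = 49 − P and Qs = 5P − 17.
Without the tax, 49 − P = 5P − 17 gives 6P = 66, so P* = $11 and Q* = 38.
With the tax collected from buyers, demand (in seller-price terms) shifts: Qd = 49 − (P + 12).
New equilibrium: buyers pay $21, suppliers receive $9, Q = 28. (Wedge: Pb − Ps = 12.)
Burden on buyers: $10; on suppliers: $2. (They sum to $12.)
The less price-elastic side of the market bears the larger share of a per-unit tax.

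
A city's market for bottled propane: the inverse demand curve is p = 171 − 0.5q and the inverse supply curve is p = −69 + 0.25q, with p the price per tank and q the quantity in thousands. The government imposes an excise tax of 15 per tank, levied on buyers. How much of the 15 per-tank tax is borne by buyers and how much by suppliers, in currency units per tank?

Buyers bear 10 per tank; suppliers bear 5 per tank.

Inverting to q(p) form: qd = 342 − 2p; qs = 4p + 276.
Without the tax, 342 − 2p = 4p + 276 gives 6p = 66, so p* = 11 and q* = 320.
With the tax collected from buyers, demand (in seller-price terms) shifts: qd = 342 − 2(p + 15).
New equilibrium: buyers pay 21, suppliers receive 6, q = 300. (Wedge: pb − ps = 15.)
Burden on buyers: 10; on suppliers: 5. (They sum to 15.)
The less price-elastic side of the market bears the larger share of a per-unit tax.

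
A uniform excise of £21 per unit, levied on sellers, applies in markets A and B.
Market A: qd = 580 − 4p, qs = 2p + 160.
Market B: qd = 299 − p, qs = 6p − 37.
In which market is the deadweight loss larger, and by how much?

Market A, by £105.

Market A: pre-tax p* = £70, q* = 300; post-tax q = 272; deadweight loss = £294.
Market B: pre-tax p* = £48, q* = 251; post-tax q = 233; deadweight loss = £189.
Difference: £294 vs £189 → market A is larger by £105.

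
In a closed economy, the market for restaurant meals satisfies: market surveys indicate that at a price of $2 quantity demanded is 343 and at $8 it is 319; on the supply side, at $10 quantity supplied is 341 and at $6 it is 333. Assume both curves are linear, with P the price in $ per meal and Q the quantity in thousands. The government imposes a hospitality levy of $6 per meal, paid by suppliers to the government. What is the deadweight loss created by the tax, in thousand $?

Demand slope: (319 − 343)/(8 − 2) = -4, so Qd = 351 − 4P.
Supply slope: (333 − 341)/(6 − 10) = 2, so Qs = 2P + 321.
Without the tax, 351 − 4P = 2P + 321 gives 6P = 30, so P* = $5 and Q* = 331.
With the tax collected from suppliers, supply shifts: Qs = 2(P − 6) + 321.
New equilibrium: buyers pay $7, suppliers receive $1, Q = 323. (Wedge: Pb − Ps = 6.)
Quantity falls by |ΔQ| = |331 − 323| = 8.
DWL = ½ · t · |ΔQ| = ½ · 6 · 8 = $24.

Deadweight loss = $24 thousand.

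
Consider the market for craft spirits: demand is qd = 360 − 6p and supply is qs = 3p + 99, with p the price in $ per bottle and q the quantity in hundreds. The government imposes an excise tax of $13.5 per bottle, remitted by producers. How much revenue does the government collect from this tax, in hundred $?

Without the tax, 360 − 6p = 3p + 99 gives 9p = 261, so p* = $29 and q* = 186.
With the tax collected from producers, supply shifts: qs = 3(p − 13.5) + 99.
New equilibrium: consumers pay $33.5, producers receive $20, q = 159. (Wedge: pb − ps = 13.5.)
Revenue = t · Q = 13.5 · 159 = $2146.5.

Tax revenue = $2146.5 hundred.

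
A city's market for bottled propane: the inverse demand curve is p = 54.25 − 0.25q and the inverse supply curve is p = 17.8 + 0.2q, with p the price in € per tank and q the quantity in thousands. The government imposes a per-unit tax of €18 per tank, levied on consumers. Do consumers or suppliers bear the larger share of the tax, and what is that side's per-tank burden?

Consumers bear the larger share: €10 per tank.

Rewrite in direct form: qd = 217 − 4p and qs = 5p − 89.
Before the tax: set 217 − 4p = 5p − 89 → p* = €34, q* = 81.
With the tax collected from consumers, demand (in seller-price terms) shifts: qd = 217 − 4(p + 18).
New equilibrium: consumers pay €44, suppliers receive €26, q = 41. (Wedge: pb − ps = 18.)
Per-tank burden: consumers €10, suppliers €8.
Consumers take the larger share because demand is less price-elastic here (demand slope 4 vs supply slope 5).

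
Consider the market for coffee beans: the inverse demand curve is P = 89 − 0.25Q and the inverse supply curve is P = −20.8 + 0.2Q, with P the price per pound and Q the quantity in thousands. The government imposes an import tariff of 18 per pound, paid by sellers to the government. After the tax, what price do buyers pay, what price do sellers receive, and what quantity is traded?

Buyers pay 38; sellers receive 20; quantity = 204.

Inverting to Q(P) form: Qd = 356 − 4P; Qs = 5P + 104.
Without the tax, 356 − 4P = 5P + 104 gives 9P = 252, so P* = 28 and Q* = 244.
With the tax collected from sellers, supply shifts: Qs = 5(P − 18) + 104.
Solving gives Q = 204 with buyers paying 38 and sellers receiving 20 (the 18 wedge).
The less price-elastic side of the market bears the larger share of a per-unit tax.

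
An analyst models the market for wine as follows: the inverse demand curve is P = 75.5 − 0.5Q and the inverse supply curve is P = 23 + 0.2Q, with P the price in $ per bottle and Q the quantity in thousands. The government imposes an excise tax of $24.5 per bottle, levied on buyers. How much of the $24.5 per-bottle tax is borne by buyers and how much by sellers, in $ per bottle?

Inverting to Q(P) form: Qd = 151 − 2P; Qs = 5P − 115.
Without the tax, 151 − 2P = 5P − 115 gives 7P = 266, so P* = $38 and Q* = 75.
With the tax collected from buyers, demand (in seller-price terms) shifts: Qd = 151 − 2(P + 24.5).
Solving gives Q = 40 with buyers paying $55.5 and sellers receiving $31 (the $24.5 wedge).
Burden on buyers: $17.5; on sellers: $7. (They sum to $24.5.)
The less price-elastic side of the market bears the larger share of a per-unit tax.

Buyers bear $17.5 per bottle; sellers bear $7 per bottle.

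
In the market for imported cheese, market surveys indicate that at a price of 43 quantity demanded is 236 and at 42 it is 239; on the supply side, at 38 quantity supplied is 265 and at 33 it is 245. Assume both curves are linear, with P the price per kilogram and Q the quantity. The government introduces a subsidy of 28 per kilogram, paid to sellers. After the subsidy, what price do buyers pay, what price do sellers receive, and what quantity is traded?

Buyers pay 20; sellers receive 48; quantity = 305.

Demand slope: (239 − 236)/(42 − 43) = -3, so Qd = 365 − 3P.
Supply slope: (245 − 265)/(33 − 38) = 4, so Qs = 4P + 113.
Without the subsidy, 365 − 3P = 4P + 113 gives 7P = 252, so P* = 36 and Q* = 257.
With a per-unit subsidy paid to sellers, each receives P + 28 per unit sold, so supply becomes Qs = 4(P + 28) + 113.
Solving gives Q = 305 with buyers paying 20 and sellers receiving 48 (the 28 wedge).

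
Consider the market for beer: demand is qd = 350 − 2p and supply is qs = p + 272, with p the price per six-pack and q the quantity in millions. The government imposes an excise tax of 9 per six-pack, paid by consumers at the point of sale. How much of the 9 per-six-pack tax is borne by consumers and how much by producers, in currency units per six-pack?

Consumers bear 3 per six-pack; producers bear 6 per six-pack.

Before the tax: set 350 − 2p = p + 272 → p* = 26, q* = 298.
With the tax collected from consumers, demand (in seller-price terms) shifts: qd = 350 − 2(p + 9).
Solving gives q = 292 with consumers paying 29 and producers receiving 20 (the 9 wedge).
Burden on consumers: 3; on producers: 6. (They sum to 9.)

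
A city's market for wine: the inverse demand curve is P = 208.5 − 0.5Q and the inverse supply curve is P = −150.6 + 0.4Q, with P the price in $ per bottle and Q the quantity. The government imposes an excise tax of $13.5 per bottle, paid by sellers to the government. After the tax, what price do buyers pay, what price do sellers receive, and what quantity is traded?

Inverting to Q(P) form: Qd = 417 − 2P; Qs = 2.5P + 376.5.
Before the tax: set 417 − 2P = 2.5P + 376.5 → P* = $9, Q* = 399.
With the tax collected from sellers, supply shifts: Qs = 2.5(P − 13.5) + 376.5.
Solving gives Q = 384 with buyers paying $16.5 and sellers receiving $3 (the $13.5 wedge).
The less price-elastic side of the market bears the larger share of a per-unit tax.

Buyers pay $16.5; sellers receive $3; quantity = 384.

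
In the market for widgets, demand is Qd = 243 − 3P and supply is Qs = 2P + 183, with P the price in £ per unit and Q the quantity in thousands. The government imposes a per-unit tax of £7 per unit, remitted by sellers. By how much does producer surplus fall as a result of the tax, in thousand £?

Before the tax: set 243 − 3P = 2P + 183 → P* = £12, Q* = 207.
With the tax collected from sellers, supply shifts: Qs = 2(P − 7) + 183.
Solving gives Q = 198.6 with consumers paying £14.8 and sellers receiving £7.8 (the £7 wedge).
ΔPS is the trapezoid between Q = 198.6 and Q = 207 of height £4.2: ½ · (207 + 198.6) · 4.2 = £851.76.

Producer surplus falls by £851.76 thousand.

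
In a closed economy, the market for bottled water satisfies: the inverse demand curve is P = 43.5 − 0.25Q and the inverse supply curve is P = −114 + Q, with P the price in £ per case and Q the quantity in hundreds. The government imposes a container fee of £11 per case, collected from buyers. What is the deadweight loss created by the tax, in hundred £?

Deadweight loss = £48.4 hundred.

Inverting to Q(P) form: Qd = 174 − 4P; Qs = P + 114.
Before the tax: set 174 − 4P = P + 114 → P* = £12, Q* = 126.
With the tax collected from buyers, demand (in seller-price terms) shifts: Qd = 174 − 4(P + 11).
New equilibrium: buyers pay £14.2, suppliers receive £3.2, Q = 117.2. (Wedge: Pb − Ps = 11.)
Quantity falls by |ΔQ| = |126 − 117.2| = 8.8.
DWL = ½ · t · |ΔQ| = ½ · 11 · 8.8 = £48.4.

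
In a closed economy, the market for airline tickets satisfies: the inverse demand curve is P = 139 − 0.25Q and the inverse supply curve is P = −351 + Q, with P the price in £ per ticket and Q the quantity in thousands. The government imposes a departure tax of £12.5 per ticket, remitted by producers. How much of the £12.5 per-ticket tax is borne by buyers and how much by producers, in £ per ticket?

Buyers bear £2.5 per ticket; producers bear £10 per ticket.

Inverting to Q(P) form: Qd = 556 − 4P; Qs = P + 351.
Without the tax, 556 − 4P = P + 351 gives 5P = 205, so P* = £41 and Q* = 392.
With the tax collected from producers, supply shifts: Qs = (P − 12.5) + 351.
New equilibrium: buyers pay £43.5, producers receive £31, Q = 382. (Wedge: Pb − Ps = 12.5.)
Burden on buyers: £2.5; on producers: £10. (They sum to £12.5.)
The less price-elastic side of the market bears the larger share of a per-unit tax.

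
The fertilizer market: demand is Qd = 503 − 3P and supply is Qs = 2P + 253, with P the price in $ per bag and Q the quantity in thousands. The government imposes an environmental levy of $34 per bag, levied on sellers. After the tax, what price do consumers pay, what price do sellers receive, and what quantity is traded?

Consumers pay $63.6; sellers receive $29.6; quantity = 312.2.

Before the tax: set 503 − 3P = 2P + 253 → P* = $50, Q* = 353.
With the tax collected from sellers, supply shifts: Qs = 2(P − 34) + 253.
Solving gives Q = 312.2 with consumers paying $63.6 and sellers receiving $29.6 (the $34 wedge).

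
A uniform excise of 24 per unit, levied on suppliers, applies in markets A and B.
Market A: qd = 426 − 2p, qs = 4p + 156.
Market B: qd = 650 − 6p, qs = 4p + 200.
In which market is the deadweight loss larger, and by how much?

Market A: pre-tax p* = 45, q* = 336; post-tax q = 304; deadweight loss = 384.
Market B: pre-tax p* = 45, q* = 380; post-tax q = 322.4; deadweight loss = 691.2.
Difference: 384 vs 691.2 → market B is larger by 307.2.

Market B, by 307.2.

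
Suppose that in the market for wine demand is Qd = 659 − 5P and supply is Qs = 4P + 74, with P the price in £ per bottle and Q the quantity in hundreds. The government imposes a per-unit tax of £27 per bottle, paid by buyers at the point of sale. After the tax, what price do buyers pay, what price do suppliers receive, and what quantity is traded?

Before the tax: set 659 − 5P = 4P + 74 → P* = £65, Q* = 334.
With the tax collected from buyers, demand (in seller-price terms) shifts: Qd = 659 − 5(P + 27).
Solving gives Q = 274 with buyers paying £77 and suppliers receiving £50 (the £27 wedge).
The less price-elastic side of the market bears the larger share of a per-unit tax.

Buyers pay £77; suppliers receive £50; quantity = 274.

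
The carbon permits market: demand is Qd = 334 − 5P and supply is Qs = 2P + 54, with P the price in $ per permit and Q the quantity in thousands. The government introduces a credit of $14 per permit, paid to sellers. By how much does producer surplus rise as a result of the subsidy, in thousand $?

Before the subsidy: set 334 − 5P = 2P + 54 → P* = $40, Q* = 134.
With a per-unit subsidy paid to sellers, each receives P + 14 per unit sold, so supply becomes Qs = 2(P + 14) + 54.
Solving gives Q = 154 with consumers paying $36 and sellers receiving $50 (the $14 wedge).
ΔPS is the trapezoid between Q = 154 and Q = 134 of height $10: ½ · (134 + 154) · 10 = $1440.

Producer surplus rises by $1440 thousand.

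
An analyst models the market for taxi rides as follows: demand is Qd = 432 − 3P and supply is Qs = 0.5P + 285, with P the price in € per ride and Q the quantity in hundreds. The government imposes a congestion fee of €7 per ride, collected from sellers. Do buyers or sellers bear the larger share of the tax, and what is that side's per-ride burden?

Sellers bear the larger share: €6 per ride.

Without the tax, 432 − 3P = 0.5P + 285 gives 3.5P = 147, so P* = €42 and Q* = 306.
With the tax collected from sellers, supply shifts: Qs = 0.5(P − 7) + 285.
New equilibrium: buyers pay €43, sellers receive €36, Q = 303. (Wedge: Pb − Ps = 7.)
Per-ride burden: buyers €1, sellers €6.
Sellers take the larger share because supply is less price-elastic here (demand slope 3 vs supply slope 0.5).
The less price-elastic side of the market bears the larger share of a per-unit tax.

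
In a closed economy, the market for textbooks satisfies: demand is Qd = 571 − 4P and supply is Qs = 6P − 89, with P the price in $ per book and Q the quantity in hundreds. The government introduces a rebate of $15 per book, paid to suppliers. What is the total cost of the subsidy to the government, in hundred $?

Without the subsidy, 571 − 4P = 6P − 89 gives 10P = 660, so P* = $66 and Q* = 307.
With a per-unit subsidy paid to suppliers, each receives P + 15 per unit sold, so supply becomes Qs = 6(P + 15) − 89.
Solving gives Q = 343 with consumers paying $57 and suppliers receiving $72 (the $15 wedge).
Outlay = t · Q = 15 · 343 = $5145.

Government outlay = $5145 hundred.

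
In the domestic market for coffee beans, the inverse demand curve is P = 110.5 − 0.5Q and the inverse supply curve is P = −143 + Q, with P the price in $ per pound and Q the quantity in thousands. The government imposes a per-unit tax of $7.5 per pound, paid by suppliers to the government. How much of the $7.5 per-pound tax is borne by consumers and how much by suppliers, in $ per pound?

Consumers bear $2.5 per pound; suppliers bear $5 per pound.

Inverting to Q(P) form: Qd = 221 − 2P; Qs = P + 143.
Before the tax: set 221 − 2P = P + 143 → P* = $26, Q* = 169.
With the tax collected from suppliers, supply shifts: Qs = (P − 7.5) + 143.
Solving gives Q = 164 with consumers paying $28.5 and suppliers receiving $21 (the $7.5 wedge).
Burden on consumers: $2.5; on suppliers: $5. (They sum to $7.5.)
The less price-elastic side of the market bears the larger share of a per-unit tax.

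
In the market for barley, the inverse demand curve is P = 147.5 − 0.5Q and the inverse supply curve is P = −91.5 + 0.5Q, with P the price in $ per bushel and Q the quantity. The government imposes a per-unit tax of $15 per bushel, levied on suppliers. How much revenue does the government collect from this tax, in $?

Rewrite in direct form: Qd = 295 − 2P and Qs = 2P + 183.
Before the tax: set 295 − 2P = 2P + 183 → P* = $28, Q* = 239.
With the tax collected from suppliers, supply shifts: Qs = 2(P − 15) + 183.
New equilibrium: buyers pay $35.5, suppliers receive $20.5, Q = 224. (Wedge: Pb − Ps = 15.)
Revenue = t · Q = 15 · 224 = $3360.

Tax revenue = $3360.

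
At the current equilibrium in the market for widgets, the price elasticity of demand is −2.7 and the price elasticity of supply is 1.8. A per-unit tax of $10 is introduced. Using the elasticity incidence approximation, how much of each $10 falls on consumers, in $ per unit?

Consumers bear ≈ $4 per unit.

Incidence ratio: consumers' share ≈ εs / (εs + |εd|) = 1.8 / (1.8 + 2.7) = 0.4.
So consumers bear ≈ 0.4 × $10 = $4; producers bear $6.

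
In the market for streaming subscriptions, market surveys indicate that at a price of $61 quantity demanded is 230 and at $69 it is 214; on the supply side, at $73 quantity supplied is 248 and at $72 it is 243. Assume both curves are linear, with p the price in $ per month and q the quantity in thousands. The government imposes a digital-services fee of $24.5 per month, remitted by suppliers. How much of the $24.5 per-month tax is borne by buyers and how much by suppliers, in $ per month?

Buyers bear $17.5 per month; suppliers bear $7 per month.

Demand slope: (214 − 230)/(69 − 61) = -2, so qd = 352 − 2p.
Supply slope: (243 − 248)/(72 − 73) = 5, so qs = 5p − 117.
Before the tax: set 352 − 2p = 5p − 117 → p* = $67, q* = 218.
With the tax collected from suppliers, supply shifts: qs = 5(p − 24.5) − 117.
Solving gives q = 183 with buyers paying $84.5 and suppliers receiving $60 (the $24.5 wedge).
Burden on buyers: $17.5; on suppliers: $7. (They sum to $24.5.)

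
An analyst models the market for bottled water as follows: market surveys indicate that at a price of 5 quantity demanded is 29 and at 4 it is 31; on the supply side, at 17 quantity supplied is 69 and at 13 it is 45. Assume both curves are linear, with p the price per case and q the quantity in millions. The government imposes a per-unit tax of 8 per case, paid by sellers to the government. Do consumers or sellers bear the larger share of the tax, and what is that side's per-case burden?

Consumers bear the larger share: 6 per case.

Demand slope: (31 − 29)/(4 − 5) = -2, so qd = 39 − 2p.
Supply slope: (45 − 69)/(13 − 17) = 6, so qs = 6p − 33.
Without the tax, 39 − 2p = 6p − 33 gives 8p = 72, so p* = 9 and q* = 21.
With the tax collected from sellers, supply shifts: qs = 6(p − 8) − 33.
Solving gives q = 9 with consumers paying 15 and sellers receiving 7 (the 8 wedge).
Per-case burden: consumers 6, sellers 2.
Consumers take the larger share because demand is less price-elastic here (demand slope 2 vs supply slope 6).
The less price-elastic side of the market bears the larger share of a per-unit tax.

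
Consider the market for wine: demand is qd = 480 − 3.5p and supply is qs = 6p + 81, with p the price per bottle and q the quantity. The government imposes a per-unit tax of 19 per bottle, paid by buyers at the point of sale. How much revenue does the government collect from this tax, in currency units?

Without the tax, 480 − 3.5p = 6p + 81 gives 9.5p = 399, so p* = 42 and q* = 333.
With the tax collected from buyers, demand (in seller-price terms) shifts: qd = 480 − 3.5(p + 19).
New equilibrium: buyers pay 54, sellers receive 35, q = 291. (Wedge: pb − ps = 19.)
Revenue = t · Q = 19 · 291 = 5529.

Tax revenue = 5529.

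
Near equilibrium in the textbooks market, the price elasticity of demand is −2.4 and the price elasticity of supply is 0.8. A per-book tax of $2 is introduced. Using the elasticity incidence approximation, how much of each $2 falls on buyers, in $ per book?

Buyers bear ≈ $0.5 per book.

Incidence ratio: buyers' share ≈ εs / (εs + |εd|) = 0.8 / (0.8 + 2.4) = 0.25.
So buyers bear ≈ 0.25 × $2 = $0.5; sellers bear $1.5.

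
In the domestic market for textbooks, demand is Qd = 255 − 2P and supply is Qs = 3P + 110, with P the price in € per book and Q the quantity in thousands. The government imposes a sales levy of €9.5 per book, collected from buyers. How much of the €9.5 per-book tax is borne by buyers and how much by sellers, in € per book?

Before the tax: set 255 − 2P = 3P + 110 → P* = €29, Q* = 197.
With the tax collected from buyers, demand (in seller-price terms) shifts: Qd = 255 − 2(P + 9.5).
New equilibrium: buyers pay €34.7, sellers receive €25.2, Q = 185.6. (Wedge: Pb − Ps = 9.5.)
Burden on buyers: €5.7; on sellers: €3.8. (They sum to €9.5.)
The less price-elastic side of the market bears the larger share of a per-unit tax.

Buyers bear €5.7 per book; sellers bear €3.8 per book.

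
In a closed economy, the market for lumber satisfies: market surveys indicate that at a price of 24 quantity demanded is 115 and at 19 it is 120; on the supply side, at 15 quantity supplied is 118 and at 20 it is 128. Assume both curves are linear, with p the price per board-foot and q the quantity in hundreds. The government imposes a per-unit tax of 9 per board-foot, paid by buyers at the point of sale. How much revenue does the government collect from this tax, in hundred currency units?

Demand slope: (120 − 115)/(19 − 24) = -1, so qd = 139 − p.
Supply slope: (128 − 118)/(20 − 15) = 2, so qs = 2p + 88.
Without the tax, 139 − p = 2p + 88 gives 3p = 51, so p* = 17 and q* = 122.
With the tax collected from buyers, demand (in seller-price terms) shifts: qd = 139 − (p + 9).
New equilibrium: buyers pay 23, producers receive 14, q = 116. (Wedge: pb − ps = 9.)
Revenue = t · Q = 9 · 116 = 1044.

Tax revenue = 1044 hundred.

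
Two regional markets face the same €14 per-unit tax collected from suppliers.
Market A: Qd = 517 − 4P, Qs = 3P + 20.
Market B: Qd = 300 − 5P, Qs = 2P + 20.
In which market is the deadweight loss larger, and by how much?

Market A, by €28.

Market A: pre-tax P* = €71, Q* = 233; post-tax Q = 209; deadweight loss = €168.
Market B: pre-tax P* = €40, Q* = 100; post-tax Q = 80; deadweight loss = €140.
Difference: €168 vs €140 → market A is larger by €28.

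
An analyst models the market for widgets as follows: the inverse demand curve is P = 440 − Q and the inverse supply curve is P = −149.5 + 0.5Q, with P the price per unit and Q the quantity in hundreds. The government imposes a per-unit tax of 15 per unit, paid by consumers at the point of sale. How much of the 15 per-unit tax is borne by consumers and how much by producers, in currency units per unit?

Rewrite in direct form: Qd = 440 − P and Qs = 2P + 299.
Before the tax: set 440 − P = 2P + 299 → P* = 47, Q* = 393.
With the tax collected from consumers, demand (in seller-price terms) shifts: Qd = 440 − (P + 15).
New equilibrium: consumers pay 57, producers receive 42, Q = 383. (Wedge: Pb − Ps = 15.)
Burden on consumers: 10; on producers: 5. (They sum to 15.)
The less price-elastic side of the market bears the larger share of a per-unit tax.

Consumers bear 10 per unit; producers bear 5 per unit.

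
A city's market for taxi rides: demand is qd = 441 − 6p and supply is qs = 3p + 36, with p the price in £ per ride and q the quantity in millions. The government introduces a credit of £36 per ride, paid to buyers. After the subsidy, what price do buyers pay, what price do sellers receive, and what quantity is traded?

Buyers pay £33; sellers receive £69; quantity = 243.

Without the subsidy, 441 − 6p = 3p + 36 gives 9p = 405, so p* = £45 and q* = 171.
With a per-unit subsidy paid to buyers, each effectively pays p − 36, so demand becomes qd = 441 − 6(p − 36).
New equilibrium: buyers pay £33, sellers receive £69, q = 243. (Wedge: pb − ps = −36.)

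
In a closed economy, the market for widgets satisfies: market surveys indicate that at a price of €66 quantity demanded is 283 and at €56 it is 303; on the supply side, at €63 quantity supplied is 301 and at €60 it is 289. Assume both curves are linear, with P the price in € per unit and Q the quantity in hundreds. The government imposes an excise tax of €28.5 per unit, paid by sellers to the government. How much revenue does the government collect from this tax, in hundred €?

Demand slope: (303 − 283)/(56 − 66) = -2, so Qd = 415 − 2P.
Supply slope: (289 − 301)/(60 − 63) = 4, so Qs = 4P + 49.
Without the tax, 415 − 2P = 4P + 49 gives 6P = 366, so P* = €61 and Q* = 293.
With the tax collected from sellers, supply shifts: Qs = 4(P − 28.5) + 49.
New equilibrium: consumers pay €80, sellers receive €51.5, Q = 255. (Wedge: Pb − Ps = 28.5.)
Revenue = t · Q = 28.5 · 255 = €7267.5.

Tax revenue = €7267.5 hundred.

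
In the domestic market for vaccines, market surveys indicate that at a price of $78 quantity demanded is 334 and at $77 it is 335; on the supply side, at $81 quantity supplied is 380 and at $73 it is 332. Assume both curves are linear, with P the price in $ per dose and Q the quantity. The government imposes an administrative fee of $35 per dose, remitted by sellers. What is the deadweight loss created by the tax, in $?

Deadweight loss = $525.

Demand slope: (335 − 334)/(77 − 78) = -1, so Qd = 412 − P.
Supply slope: (332 − 380)/(73 − 81) = 6, so Qs = 6P − 106.
Before the tax: set 412 − P = 6P − 106 → P* = $74, Q* = 338.
With the tax collected from sellers, supply shifts: Qs = 6(P − 35) − 106.
New equilibrium: buyers pay $104, sellers receive $69, Q = 308. (Wedge: Pb − Ps = 35.)
Quantity falls by |ΔQ| = |338 − 308| = 30.
DWL = ½ · t · |ΔQ| = ½ · 35 · 30 = $525.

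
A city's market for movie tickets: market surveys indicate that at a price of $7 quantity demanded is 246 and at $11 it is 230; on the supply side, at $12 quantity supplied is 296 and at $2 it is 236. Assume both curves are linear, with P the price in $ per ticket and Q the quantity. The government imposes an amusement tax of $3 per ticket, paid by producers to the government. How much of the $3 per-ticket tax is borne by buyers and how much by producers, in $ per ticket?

Buyers bear $1.8 per ticket; producers bear $1.2 per ticket.

Demand slope: (230 − 246)/(11 − 7) = -4, so Qd = 274 − 4P.
Supply slope: (236 − 296)/(2 − 12) = 6, so Qs = 6P + 224.
Without the tax, 274 − 4P = 6P + 224 gives 10P = 50, so P* = $5 and Q* = 254.
With the tax collected from producers, supply shifts: Qs = 6(P − 3) + 224.
Solving gives Q = 246.8 with buyers paying $6.8 and producers receiving $3.8 (the $3 wedge).
Burden on buyers: $1.8; on producers: $1.2. (They sum to $3.)
The less price-elastic side of the market bears the larger share of a per-unit tax.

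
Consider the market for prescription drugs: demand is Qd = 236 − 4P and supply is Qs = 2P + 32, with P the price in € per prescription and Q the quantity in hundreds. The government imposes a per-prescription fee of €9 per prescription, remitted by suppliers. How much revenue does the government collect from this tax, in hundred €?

Tax revenue = €792 hundred.

Without the tax, 236 − 4P = 2P + 32 gives 6P = 204, so P* = €34 and Q* = 100.
With the tax collected from suppliers, supply shifts: Qs = 2(P − 9) + 32.
Solving gives Q = 88 with buyers paying €37 and suppliers receiving €28 (the €9 wedge).
Revenue = t · Q = 9 · 88 = €792.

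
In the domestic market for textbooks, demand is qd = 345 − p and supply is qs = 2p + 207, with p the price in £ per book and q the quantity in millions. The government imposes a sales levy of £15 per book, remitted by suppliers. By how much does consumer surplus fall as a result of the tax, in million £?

Consumer surplus falls by £2940 million.

Without the tax, 345 − p = 2p + 207 gives 3p = 138, so p* = £46 and q* = 299.
With the tax collected from suppliers, supply shifts: qs = 2(p − 15) + 207.
Solving gives q = 289 with buyers paying £56 and suppliers receiving £41 (the £15 wedge).
ΔCS is the trapezoid between Q = 289 and Q = 299 of height £10: ½ · (299 + 289) · 10 = £2940.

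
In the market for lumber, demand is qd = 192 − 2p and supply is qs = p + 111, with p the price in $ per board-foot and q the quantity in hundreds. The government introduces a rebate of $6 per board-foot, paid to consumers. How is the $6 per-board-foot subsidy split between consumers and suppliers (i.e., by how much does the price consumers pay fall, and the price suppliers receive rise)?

Consumers gain $2 per board-foot; suppliers gain $4 per board-foot.

Without the subsidy, 192 − 2p = p + 111 gives 3p = 81, so p* = $27 and q* = 138.
With a per-unit subsidy paid to consumers, each effectively pays p − 6, so demand becomes qd = 192 − 2(p − 6).
Solving gives q = 142 with consumers paying $25 and suppliers receiving $31 (the $6 wedge).
Gain to consumers: $2; to suppliers: $4. (They sum to $6.)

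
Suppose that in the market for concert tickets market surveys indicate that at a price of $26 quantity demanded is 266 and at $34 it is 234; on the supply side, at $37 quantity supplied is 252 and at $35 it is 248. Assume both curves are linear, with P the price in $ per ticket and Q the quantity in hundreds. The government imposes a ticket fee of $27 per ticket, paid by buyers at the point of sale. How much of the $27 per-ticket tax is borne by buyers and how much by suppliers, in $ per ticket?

Demand slope: (234 − 266)/(34 − 26) = -4, so Qd = 370 − 4P.
Supply slope: (248 − 252)/(35 − 37) = 2, so Qs = 2P + 178.
Without the tax, 370 − 4P = 2P + 178 gives 6P = 192, so P* = $32 and Q* = 242.
With the tax collected from buyers, demand (in seller-price terms) shifts: Qd = 370 − 4(P + 27).
Solving gives Q = 206 with buyers paying $41 and suppliers receiving $14 (the $27 wedge).
Burden on buyers: $9; on suppliers: $18. (They sum to $27.)
The less price-elastic side of the market bears the larger share of a per-unit tax.

Buyers bear $9 per ticket; suppliers bear $18 per ticket.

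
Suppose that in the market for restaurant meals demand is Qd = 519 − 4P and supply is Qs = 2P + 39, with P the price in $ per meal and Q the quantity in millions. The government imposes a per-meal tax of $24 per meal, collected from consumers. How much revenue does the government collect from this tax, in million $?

Tax revenue = $4008 million.

Before the tax: set 519 − 4P = 2P + 39 → P* = $80, Q* = 199.
With the tax collected from consumers, demand (in seller-price terms) shifts: Qd = 519 − 4(P + 24).
Solving gives Q = 167 with consumers paying $88 and suppliers receiving $64 (the $24 wedge).
Revenue = t · Q = 24 · 167 = $4008.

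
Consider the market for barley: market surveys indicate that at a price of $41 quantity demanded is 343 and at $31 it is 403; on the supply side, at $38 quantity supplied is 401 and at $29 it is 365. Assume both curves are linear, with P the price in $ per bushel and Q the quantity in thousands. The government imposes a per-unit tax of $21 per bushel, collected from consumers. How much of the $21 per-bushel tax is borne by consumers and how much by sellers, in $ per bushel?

Consumers bear $8.4 per bushel; sellers bear $12.6 per bushel.

Demand slope: (403 − 343)/(31 − 41) = -6, so Qd = 589 − 6P.
Supply slope: (365 − 401)/(29 − 38) = 4, so Qs = 4P + 249.
Before the tax: set 589 − 6P = 4P + 249 → P* = $34, Q* = 385.
With the tax collected from consumers, demand (in seller-price terms) shifts: Qd = 589 − 6(P + 21).
Solving gives Q = 334.6 with consumers paying $42.4 and sellers receiving $21.4 (the $21 wedge).
Burden on consumers: $8.4; on sellers: $12.6. (They sum to $21.)
The less price-elastic side of the market bears the larger share of a per-unit tax.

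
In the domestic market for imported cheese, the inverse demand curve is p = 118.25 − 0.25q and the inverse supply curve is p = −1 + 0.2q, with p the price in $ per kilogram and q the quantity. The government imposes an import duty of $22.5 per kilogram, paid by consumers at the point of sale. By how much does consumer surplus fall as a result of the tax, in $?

Consumer surplus falls by $3000.

Rewrite in direct form: qd = 473 − 4p and qs = 5p + 5.
Before the tax: set 473 − 4p = 5p + 5 → p* = $52, q* = 265.
With the tax collected from consumers, demand (in seller-price terms) shifts: qd = 473 − 4(p + 22.5).
New equilibrium: consumers pay $64.5, suppliers receive $42, q = 215. (Wedge: pb − ps = 22.5.)
ΔCS is the trapezoid between Q = 215 and Q = 265 of height $12.5: ½ · (265 + 215) · 12.5 = $3000.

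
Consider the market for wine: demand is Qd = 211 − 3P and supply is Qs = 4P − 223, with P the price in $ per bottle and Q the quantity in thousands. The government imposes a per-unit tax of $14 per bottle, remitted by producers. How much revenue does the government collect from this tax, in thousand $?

Tax revenue = $14 thousand.

Without the tax, 211 − 3P = 4P − 223 gives 7P = 434, so P* = $62 and Q* = 25.
With the tax collected from producers, supply shifts: Qs = 4(P − 14) − 223.
Solving gives Q = 1 with consumers paying $70 and producers receiving $56 (the $14 wedge).
Revenue = t · Q = 14 · 1 = $14.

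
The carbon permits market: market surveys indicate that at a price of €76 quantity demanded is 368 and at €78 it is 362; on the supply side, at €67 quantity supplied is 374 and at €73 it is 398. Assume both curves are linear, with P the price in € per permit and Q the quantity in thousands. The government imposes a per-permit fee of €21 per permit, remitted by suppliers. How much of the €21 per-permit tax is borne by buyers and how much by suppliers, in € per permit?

Buyers bear €12 per permit; suppliers bear €9 per permit.

Demand slope: (362 − 368)/(78 − 76) = -3, so Qd = 596 − 3P.
Supply slope: (398 − 374)/(73 − 67) = 4, so Qs = 4P + 106.
Without the tax, 596 − 3P = 4P + 106 gives 7P = 490, so P* = €70 and Q* = 386.
With the tax collected from suppliers, supply shifts: Qs = 4(P − 21) + 106.
New equilibrium: buyers pay €82, suppliers receive €61, Q = 350. (Wedge: Pb − Ps = 21.)
Burden on buyers: €12; on suppliers: €9. (They sum to €21.)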